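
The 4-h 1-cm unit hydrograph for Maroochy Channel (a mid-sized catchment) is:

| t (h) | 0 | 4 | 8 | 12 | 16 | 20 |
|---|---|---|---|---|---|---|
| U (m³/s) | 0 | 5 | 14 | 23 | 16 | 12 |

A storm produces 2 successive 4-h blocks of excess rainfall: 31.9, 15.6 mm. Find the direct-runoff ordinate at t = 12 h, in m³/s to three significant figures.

Q ≈ 95.2 m³/s

By discrete convolution, Q_j = Σ (P_i / 10 mm) · U_{j−i}.
At t = 12 h (j=3): Q = (31.9/10)·23 + (15.6/10)·14 = 95.2 m³/s.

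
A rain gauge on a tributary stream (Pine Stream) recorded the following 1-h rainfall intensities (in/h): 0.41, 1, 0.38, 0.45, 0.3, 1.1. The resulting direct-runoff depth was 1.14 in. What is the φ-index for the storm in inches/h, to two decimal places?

Only the 2 blocks with intensity above φ contribute runoff: 1, 1.1 in/h.
Σ(I−φ)·Δt = d  ⇒  (1+1.1 − 2φ)·1 = 1.14
φ = (2.100 − 1.14/1) / 2 = 0.48 in/h.

φ ≈ 0.48 in/h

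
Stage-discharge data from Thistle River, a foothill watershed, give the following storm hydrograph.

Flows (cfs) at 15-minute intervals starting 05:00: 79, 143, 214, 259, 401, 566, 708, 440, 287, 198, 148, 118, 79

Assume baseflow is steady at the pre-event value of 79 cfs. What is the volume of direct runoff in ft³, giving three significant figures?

V ≈ 2.35 × 10^6 ft³

Direct-runoff ordinates (Q − Q_b): 0.0, 64.0, 135.0, 180.0, 322.0, 487.0, 629.0, 361.0, 208.0, 119.0, 69.0, 39.0, 0.0 cfs.
ΣQ_DR = 2613 cfs.
With Δt = 0.25 h = 900 s, V = ΣQ_DR · Δt = 2613 × 900 = 2.35 × 10^6 ft³.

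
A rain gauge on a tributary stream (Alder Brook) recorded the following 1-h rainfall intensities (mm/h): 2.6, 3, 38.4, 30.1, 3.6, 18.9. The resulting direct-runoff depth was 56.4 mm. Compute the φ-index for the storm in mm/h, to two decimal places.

φ ≈ 10.33 mm/h

Only the 3 blocks with intensity above φ contribute runoff: 38.4, 30.1, 18.9 mm/h.
Σ(I−φ)·Δt = d  ⇒  (38.4+30.1+18.9 − 3φ)·1 = 56.4
φ = (87.40 − 56.4/1) / 3 = 10.33 mm/h.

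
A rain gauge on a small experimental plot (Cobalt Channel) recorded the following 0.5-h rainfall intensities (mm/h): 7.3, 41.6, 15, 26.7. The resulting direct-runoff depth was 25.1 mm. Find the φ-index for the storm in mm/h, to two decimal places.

φ ≈ 11.03 mm/h

Only the 3 blocks with intensity above φ contribute runoff: 41.6, 15, 26.7 mm/h.
Σ(I−φ)·Δt = d  ⇒  (41.6+15+26.7 − 3φ)·0.5 = 25.1
φ = (83.30 − 25.1/0.5) / 3 = 11.03 mm/h.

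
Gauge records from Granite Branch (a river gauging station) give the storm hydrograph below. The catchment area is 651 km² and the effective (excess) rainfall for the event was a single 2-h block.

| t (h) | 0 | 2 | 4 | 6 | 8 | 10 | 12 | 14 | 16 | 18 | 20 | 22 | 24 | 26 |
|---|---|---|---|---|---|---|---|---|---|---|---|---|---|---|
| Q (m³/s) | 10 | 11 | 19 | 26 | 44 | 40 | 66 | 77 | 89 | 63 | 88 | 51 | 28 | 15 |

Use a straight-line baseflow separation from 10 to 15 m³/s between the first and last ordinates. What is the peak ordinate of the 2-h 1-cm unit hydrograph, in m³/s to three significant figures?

U_p ≈ 152 m³/s

Direct runoff: 0.00, 0.62, 8.23, 14.85, 32.46, 28.08, 53.69, 64.31, 75.92, 49.54, 74.15, 36.77, 13.38, 0.00 m³/s; ΣQ_DR = 452.0 m³/s, peak = 75.92 m³/s.
Runoff depth d = ΣQ_DR·Δt / A = 452.0 × 7200 / (651 km²) = 4.999 mm.
The 1-cm UH is the DRH scaled by (10 mm)/d, so U_p = 75.92 × 10/4.999 = 152 m³/s.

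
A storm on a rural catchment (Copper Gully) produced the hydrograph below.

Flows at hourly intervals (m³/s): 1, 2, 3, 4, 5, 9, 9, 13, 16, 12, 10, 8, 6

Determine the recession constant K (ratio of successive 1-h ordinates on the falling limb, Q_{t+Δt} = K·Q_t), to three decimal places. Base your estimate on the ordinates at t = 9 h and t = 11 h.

Using the recession-limb readings at t = 9 h and t = 11 h: Q falls from 12 to 8 m³/s over 2 intervals.
K = (Q₂/Q₁)^(1/2) = (8/12)^(1/2) = 0.816.

K ≈ 0.816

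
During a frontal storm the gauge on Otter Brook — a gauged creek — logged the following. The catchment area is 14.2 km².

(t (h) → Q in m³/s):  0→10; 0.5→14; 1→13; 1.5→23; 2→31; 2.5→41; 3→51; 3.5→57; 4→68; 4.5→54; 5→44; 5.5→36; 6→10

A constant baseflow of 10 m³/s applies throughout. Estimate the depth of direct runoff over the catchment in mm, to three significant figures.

d ≈ 40.8 mm

Direct runoff: 0.0, 4.0, 3.0, 13.0, 21.0, 31.0, 41.0, 47.0, 58.0, 44.0, 34.0, 26.0, 0.0 m³/s; ΣQ_DR = 322.0 m³/s.
V = ΣQ_DR · Δt = 322.0 × 1800 s = 5.796 × 10^5 m³.
Over A = 14.2 km², depth = V / A = 40.8 mm.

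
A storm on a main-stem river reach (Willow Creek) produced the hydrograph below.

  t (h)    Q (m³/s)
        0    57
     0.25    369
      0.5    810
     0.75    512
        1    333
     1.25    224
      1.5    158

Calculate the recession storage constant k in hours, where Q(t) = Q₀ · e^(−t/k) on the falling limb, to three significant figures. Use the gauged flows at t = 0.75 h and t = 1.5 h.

k ≈ 0.638 h

On the falling limb, Q drops from 512 to 158 m³/s between t = 0.75 h and t = 1.5 h (Δt = 0.75 h).
k = −Δt / ln(Q₂/Q₁) = −0.75 / ln(158/512) = 0.638 h.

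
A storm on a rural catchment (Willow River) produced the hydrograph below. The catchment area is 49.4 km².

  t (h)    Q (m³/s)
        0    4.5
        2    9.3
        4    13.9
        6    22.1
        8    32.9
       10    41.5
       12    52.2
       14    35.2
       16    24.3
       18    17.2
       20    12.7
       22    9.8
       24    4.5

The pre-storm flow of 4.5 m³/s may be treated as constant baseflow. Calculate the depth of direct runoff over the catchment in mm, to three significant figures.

d ≈ 32.3 mm

Direct runoff: 0.0, 4.8, 9.4, 17.6, 28.4, 37.0, 47.7, 30.7, 19.8, 12.7, 8.2, 5.3, 0.0 m³/s; ΣQ_DR = 221.6 m³/s.
V = ΣQ_DR · Δt = 221.6 × 7200 s = 1.596 × 10^6 m³.
Over A = 49.4 km², depth = V / A = 32.3 mm.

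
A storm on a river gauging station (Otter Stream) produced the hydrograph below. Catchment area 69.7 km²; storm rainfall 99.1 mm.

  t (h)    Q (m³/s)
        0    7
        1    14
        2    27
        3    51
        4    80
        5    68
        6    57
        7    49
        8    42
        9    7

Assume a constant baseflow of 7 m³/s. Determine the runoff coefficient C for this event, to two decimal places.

ΣQ_DR = 332.0 m³/s; V = ΣQ_DR·Δt = 1.195 × 10^6 m³.
Runoff depth d = V / A = 17.15 mm.
C = d / P = 17.15 / 99.1 = 0.17.

C ≈ 0.17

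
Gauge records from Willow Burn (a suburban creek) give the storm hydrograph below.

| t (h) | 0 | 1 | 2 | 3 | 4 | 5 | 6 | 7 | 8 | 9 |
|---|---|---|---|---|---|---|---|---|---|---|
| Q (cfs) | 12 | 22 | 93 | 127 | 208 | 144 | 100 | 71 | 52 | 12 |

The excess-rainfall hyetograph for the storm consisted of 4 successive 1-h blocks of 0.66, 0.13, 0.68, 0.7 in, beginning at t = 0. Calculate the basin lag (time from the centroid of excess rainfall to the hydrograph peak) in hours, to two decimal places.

t_L ≈ 1.85 h

Centroid of excess rainfall: t_c = Σ P_i·t̄_i / ΣP_i = 2.1544 h (block centres at 0.5, 1.5, 2.5, 3.5 h).
Hydrograph peak occurs at t = 4 h, so basin lag t_L = 4 − 2.1544 = 1.85 h.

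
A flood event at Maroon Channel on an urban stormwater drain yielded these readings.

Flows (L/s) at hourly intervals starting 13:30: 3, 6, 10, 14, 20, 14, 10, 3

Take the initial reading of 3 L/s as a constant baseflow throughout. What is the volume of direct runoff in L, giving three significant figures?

V ≈ 2.02 × 10^5 L

Direct-runoff ordinates (Q − Q_b): 0.0, 3.0, 7.0, 11.0, 17.0, 11.0, 7.0, 0.0 L/s.
ΣQ_DR = 56.00 L/s.
With Δt = 1 h = 3600 s, V = ΣQ_DR · Δt = 56.00 × 3600 = 2.02 × 10^5 L.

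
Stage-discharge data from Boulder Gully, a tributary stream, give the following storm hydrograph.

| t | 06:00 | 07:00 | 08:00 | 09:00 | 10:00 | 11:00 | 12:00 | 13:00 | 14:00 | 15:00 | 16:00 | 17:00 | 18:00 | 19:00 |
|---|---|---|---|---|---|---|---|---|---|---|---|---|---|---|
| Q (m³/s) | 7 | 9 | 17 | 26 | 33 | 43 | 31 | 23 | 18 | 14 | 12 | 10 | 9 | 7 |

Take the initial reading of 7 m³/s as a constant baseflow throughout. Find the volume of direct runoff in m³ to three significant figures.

V ≈ 5.80 × 10^5 m³

Direct-runoff ordinates (Q − Q_b): 0.0, 2.0, 10.0, 19.0, 26.0, 36.0, 24.0, 16.0, 11.0, 7.0, 5.0, 3.0, 2.0, 0.0 m³/s.
ΣQ_DR = 161.0 m³/s.
With Δt = 1 h = 3600 s, V = ΣQ_DR · Δt = 161.0 × 3600 = 5.80 × 10^5 m³.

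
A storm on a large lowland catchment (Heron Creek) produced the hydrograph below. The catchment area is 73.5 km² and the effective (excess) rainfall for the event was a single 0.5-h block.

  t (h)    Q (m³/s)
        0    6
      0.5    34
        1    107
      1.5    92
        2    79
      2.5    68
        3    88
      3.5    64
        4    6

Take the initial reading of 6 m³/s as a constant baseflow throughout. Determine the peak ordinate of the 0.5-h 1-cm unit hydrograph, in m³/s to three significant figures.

Direct runoff: 0.0, 28.0, 101.0, 86.0, 73.0, 62.0, 82.0, 58.0, 0.0 m³/s; ΣQ_DR = 490.0 m³/s, peak = 101.0 m³/s.
Runoff depth d = ΣQ_DR·Δt / A = 490.0 × 1800 / (73.5 km²) = 12.00 mm.
The 1-cm UH is the DRH scaled by (10 mm)/d, so U_p = 101.0 × 10/12.00 = 84.2 m³/s.

U_p ≈ 84.2 m³/s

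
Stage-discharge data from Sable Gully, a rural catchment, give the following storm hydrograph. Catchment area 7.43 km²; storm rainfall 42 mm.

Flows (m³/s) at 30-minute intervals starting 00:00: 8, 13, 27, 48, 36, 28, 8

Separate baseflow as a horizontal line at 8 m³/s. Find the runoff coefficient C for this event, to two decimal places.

ΣQ_DR = 112.0 m³/s; V = ΣQ_DR·Δt = 2.016 × 10^5 m³.
Runoff depth d = V / A = 27.13 mm.
C = d / P = 27.13 / 42 = 0.65.

C ≈ 0.65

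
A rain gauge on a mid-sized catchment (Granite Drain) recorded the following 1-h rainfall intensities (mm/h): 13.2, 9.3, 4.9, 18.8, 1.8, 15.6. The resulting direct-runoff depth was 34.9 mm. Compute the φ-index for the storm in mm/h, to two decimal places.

φ ≈ 5.50 mm/h

Only the 4 blocks with intensity above φ contribute runoff: 13.2, 9.3, 18.8, 15.6 mm/h.
Σ(I−φ)·Δt = d  ⇒  (13.2+9.3+18.8+15.6 − 4φ)·1 = 34.9
φ = (56.90 − 34.9/1) / 4 = 5.50 mm/h.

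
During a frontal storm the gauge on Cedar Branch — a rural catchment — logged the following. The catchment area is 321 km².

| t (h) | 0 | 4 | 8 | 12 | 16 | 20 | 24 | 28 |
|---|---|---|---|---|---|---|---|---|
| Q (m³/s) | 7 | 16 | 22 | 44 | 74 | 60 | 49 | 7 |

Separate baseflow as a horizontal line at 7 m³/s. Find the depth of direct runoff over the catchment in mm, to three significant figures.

Direct runoff: 0.0, 9.0, 15.0, 37.0, 67.0, 53.0, 42.0, 0.0 m³/s; ΣQ_DR = 223.0 m³/s.
V = ΣQ_DR · Δt = 223.0 × 14400 s = 3.211 × 10^6 m³.
Over A = 321 km², depth = V / A = 10.0 mm.

d ≈ 10.0 mm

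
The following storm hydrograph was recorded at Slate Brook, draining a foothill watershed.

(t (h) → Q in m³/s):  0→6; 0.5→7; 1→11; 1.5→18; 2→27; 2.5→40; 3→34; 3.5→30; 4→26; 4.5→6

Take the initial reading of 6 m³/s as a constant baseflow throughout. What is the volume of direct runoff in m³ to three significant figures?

V ≈ 2.61 × 10^5 m³

Direct-runoff ordinates (Q − Q_b): 0.0, 1.0, 5.0, 12.0, 21.0, 34.0, 28.0, 24.0, 20.0, 0.0 m³/s.
ΣQ_DR = 145.0 m³/s.
With Δt = 0.5 h = 1800 s, V = ΣQ_DR · Δt = 145.0 × 1800 = 2.61 × 10^5 m³.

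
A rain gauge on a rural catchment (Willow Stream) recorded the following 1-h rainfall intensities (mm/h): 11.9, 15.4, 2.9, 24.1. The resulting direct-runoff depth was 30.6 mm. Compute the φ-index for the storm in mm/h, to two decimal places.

Only the 3 blocks with intensity above φ contribute runoff: 11.9, 15.4, 24.1 mm/h.
Σ(I−φ)·Δt = d  ⇒  (11.9+15.4+24.1 − 3φ)·1 = 30.6
φ = (51.40 − 30.6/1) / 3 = 6.93 mm/h.

φ ≈ 6.93 mm/h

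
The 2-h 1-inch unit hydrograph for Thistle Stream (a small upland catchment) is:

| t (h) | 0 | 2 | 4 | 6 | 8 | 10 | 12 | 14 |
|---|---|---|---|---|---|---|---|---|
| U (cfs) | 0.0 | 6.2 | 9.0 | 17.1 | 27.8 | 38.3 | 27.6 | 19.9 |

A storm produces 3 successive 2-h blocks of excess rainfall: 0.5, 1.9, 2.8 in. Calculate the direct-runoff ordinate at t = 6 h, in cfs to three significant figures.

By discrete convolution, Q_j = Σ (P_i / 1 in) · U_{j−i}.
At t = 6 h (j=3): Q = (0.5/1)·17.1 + (1.9/1)·9.0 + (2.8/1)·6.2 = 43.0 cfs.

Q ≈ 43.0 cfs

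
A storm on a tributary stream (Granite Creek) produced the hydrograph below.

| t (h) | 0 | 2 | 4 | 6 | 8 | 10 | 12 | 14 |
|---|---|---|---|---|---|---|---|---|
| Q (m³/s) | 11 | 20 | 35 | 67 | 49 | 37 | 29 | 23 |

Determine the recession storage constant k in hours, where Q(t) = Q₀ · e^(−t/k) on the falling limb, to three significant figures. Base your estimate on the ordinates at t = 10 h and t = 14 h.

k ≈ 8.41 h

On the falling limb, Q drops from 37 to 23 m³/s between t = 10 h and t = 14 h (Δt = 4 h).
k = −Δt / ln(Q₂/Q₁) = −4 / ln(23/37) = 8.41 h.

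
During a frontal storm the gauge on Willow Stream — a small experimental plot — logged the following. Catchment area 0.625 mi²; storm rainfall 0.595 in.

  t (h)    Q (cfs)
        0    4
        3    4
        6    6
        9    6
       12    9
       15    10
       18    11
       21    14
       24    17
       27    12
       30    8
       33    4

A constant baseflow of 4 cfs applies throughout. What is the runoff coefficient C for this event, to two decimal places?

ΣQ_DR = 57.00 cfs; V = ΣQ_DR·Δt = 6.156 × 10^5 ft³.
Runoff depth d = V / A = 0.4240 in.
C = d / P = 0.4240 / 0.595 = 0.71.

C ≈ 0.71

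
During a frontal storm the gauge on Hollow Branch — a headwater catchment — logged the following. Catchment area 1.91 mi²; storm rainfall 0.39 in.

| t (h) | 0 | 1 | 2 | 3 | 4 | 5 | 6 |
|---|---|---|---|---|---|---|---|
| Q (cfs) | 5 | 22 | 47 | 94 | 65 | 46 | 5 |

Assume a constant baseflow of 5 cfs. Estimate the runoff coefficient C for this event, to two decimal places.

C ≈ 0.52

ΣQ_DR = 249.0 cfs; V = ΣQ_DR·Δt = 8.964 × 10^5 ft³.
Runoff depth d = V / A = 0.2020 in.
C = d / P = 0.2020 / 0.39 = 0.52.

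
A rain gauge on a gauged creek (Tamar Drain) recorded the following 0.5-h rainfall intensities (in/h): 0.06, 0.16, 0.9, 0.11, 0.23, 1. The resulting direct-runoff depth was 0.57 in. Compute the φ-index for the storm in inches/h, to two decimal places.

Only the 2 blocks with intensity above φ contribute runoff: 0.9, 1 in/h.
Σ(I−φ)·Δt = d  ⇒  (0.9+1 − 2φ)·0.5 = 0.57
φ = (1.900 − 0.57/0.5) / 2 = 0.38 in/h.

φ ≈ 0.38 in/h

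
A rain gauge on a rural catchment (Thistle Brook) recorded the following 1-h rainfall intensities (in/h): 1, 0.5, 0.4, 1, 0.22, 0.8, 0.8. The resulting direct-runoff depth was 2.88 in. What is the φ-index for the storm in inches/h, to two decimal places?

Only the 6 blocks with intensity above φ contribute runoff: 1, 0.5, 0.4, 1, 0.8, 0.8 in/h.
Σ(I−φ)·Δt = d  ⇒  (1+0.5+0.4+1+0.8+0.8 − 6φ)·1 = 2.88
φ = (4.500 − 2.88/1) / 6 = 0.27 in/h.

φ ≈ 0.27 in/h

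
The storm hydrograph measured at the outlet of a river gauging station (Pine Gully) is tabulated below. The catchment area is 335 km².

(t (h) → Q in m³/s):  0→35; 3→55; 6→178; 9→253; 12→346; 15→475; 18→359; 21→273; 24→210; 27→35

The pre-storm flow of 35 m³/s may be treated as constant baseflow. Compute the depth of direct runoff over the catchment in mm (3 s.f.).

d ≈ 60.3 mm

Direct runoff: 0.0, 20.0, 143.0, 218.0, 311.0, 440.0, 324.0, 238.0, 175.0, 0.0 m³/s; ΣQ_DR = 1869 m³/s.
V = ΣQ_DR · Δt = 1869 × 10800 s = 2.019 × 10^7 m³.
Over A = 335 km², depth = V / A = 60.3 mm.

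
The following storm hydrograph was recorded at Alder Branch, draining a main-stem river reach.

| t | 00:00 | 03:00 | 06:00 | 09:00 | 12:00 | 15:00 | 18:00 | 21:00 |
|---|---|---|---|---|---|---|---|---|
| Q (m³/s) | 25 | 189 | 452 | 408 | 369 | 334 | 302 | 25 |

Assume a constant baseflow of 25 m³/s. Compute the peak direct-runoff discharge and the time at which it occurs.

Q_p = 427.0 m³/s at t = 06:00

Subtracting baseflow gives direct-runoff ordinates: 0.0, 164.0, 427.0, 383.0, 344.0, 309.0, 277.0, 0.0 m³/s.
The maximum is 427.0 m³/s, occurring at the reading for t = 06:00.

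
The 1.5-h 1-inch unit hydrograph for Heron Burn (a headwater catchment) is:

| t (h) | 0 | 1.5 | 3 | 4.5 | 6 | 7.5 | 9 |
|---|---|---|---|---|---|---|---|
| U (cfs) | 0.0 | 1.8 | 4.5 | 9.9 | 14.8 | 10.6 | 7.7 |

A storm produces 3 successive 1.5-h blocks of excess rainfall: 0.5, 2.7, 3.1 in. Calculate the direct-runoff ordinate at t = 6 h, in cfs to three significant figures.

Q ≈ 48.1 cfs

By discrete convolution, Q_j = Σ (P_i / 1 in) · U_{j−i}.
At t = 6 h (j=4): Q = (0.5/1)·14.8 + (2.7/1)·9.9 + (3.1/1)·4.5 = 48.1 cfs.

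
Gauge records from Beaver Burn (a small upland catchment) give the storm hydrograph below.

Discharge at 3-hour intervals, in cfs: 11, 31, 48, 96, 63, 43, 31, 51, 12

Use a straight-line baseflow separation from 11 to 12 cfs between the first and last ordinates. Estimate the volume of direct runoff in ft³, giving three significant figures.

V ≈ 3.05 × 10^6 ft³

Direct-runoff ordinates (Q − Q_b): 0.00, 19.88, 36.75, 84.62, 51.50, 31.38, 19.25, 39.12, 0.00 cfs.
ΣQ_DR = 282.5 cfs.
With Δt = 3 h = 10800 s, V = ΣQ_DR · Δt = 282.5 × 10800 = 3.05 × 10^6 ft³.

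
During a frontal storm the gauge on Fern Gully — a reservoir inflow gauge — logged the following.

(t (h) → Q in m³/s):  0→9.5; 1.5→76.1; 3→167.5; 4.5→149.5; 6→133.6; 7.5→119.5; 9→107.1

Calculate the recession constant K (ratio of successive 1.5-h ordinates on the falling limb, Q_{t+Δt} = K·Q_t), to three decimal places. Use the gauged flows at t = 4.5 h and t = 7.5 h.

K ≈ 0.894

Using the recession-limb readings at t = 4.5 h and t = 7.5 h: Q falls from 149.5 to 119.5 m³/s over 2 intervals.
K = (Q₂/Q₁)^(1/2) = (119.5/149.5)^(1/2) = 0.894.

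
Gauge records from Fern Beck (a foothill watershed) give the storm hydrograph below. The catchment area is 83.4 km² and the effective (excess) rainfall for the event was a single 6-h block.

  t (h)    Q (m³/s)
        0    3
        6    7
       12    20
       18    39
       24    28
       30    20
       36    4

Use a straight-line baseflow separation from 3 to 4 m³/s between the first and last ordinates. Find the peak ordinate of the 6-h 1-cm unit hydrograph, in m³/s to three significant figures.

Direct runoff: 0.00, 3.83, 16.67, 35.50, 24.33, 16.17, 0.00 m³/s; ΣQ_DR = 96.50 m³/s, peak = 35.50 m³/s.
Runoff depth d = ΣQ_DR·Δt / A = 96.50 × 21600 / (83.4 km²) = 24.99 mm.
The 1-cm UH is the DRH scaled by (10 mm)/d, so U_p = 35.50 × 10/24.99 = 14.2 m³/s.

U_p ≈ 14.2 m³/s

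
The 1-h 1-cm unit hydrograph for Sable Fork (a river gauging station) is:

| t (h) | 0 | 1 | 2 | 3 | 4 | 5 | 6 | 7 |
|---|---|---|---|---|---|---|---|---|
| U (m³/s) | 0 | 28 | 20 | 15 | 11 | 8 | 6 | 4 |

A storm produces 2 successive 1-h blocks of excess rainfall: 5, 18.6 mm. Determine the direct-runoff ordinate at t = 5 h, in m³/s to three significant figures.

Q ≈ 24.5 m³/s

By discrete convolution, Q_j = Σ (P_i / 10 mm) · U_{j−i}.
At t = 5 h (j=5): Q = (5/10)·8 + (18.6/10)·11 = 24.5 m³/s.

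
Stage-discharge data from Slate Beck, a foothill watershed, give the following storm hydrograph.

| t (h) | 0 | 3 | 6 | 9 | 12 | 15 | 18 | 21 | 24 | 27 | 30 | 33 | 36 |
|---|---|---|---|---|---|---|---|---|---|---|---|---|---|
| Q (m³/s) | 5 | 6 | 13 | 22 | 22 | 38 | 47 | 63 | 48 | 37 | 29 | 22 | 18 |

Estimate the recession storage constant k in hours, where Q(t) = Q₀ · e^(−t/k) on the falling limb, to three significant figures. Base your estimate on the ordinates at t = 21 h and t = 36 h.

On the falling limb, Q drops from 63 to 18 m³/s between t = 21 h and t = 36 h (Δt = 15 h).
k = −Δt / ln(Q₂/Q₁) = −15 / ln(18/63) = 12.0 h.

k ≈ 12.0 h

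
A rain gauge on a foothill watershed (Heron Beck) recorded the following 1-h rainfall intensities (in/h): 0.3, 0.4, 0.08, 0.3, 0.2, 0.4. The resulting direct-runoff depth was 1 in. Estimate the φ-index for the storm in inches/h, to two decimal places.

φ ≈ 0.12 in/h

Only the 5 blocks with intensity above φ contribute runoff: 0.3, 0.4, 0.3, 0.2, 0.4 in/h.
Σ(I−φ)·Δt = d  ⇒  (0.3+0.4+0.3+0.2+0.4 − 5φ)·1 = 1
φ = (1.600 − 1/1) / 5 = 0.12 in/h.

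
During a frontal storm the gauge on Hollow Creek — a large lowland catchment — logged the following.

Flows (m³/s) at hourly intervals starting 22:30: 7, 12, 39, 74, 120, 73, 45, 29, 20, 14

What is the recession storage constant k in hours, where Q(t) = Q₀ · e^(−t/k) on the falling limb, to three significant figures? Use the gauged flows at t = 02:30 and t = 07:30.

k ≈ 2.33 h

On the falling limb, Q drops from 120 to 14 m³/s between t = 02:30 and t = 07:30 (Δt = 5 h).
k = −Δt / ln(Q₂/Q₁) = −5 / ln(14/120) = 2.33 h.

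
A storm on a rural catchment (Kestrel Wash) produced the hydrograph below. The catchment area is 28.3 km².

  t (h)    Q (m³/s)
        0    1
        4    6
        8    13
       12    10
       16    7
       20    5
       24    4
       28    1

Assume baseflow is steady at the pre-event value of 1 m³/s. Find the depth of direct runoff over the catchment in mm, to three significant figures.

d ≈ 19.8 mm

Direct runoff: 0.0, 5.0, 12.0, 9.0, 6.0, 4.0, 3.0, 0.0 m³/s; ΣQ_DR = 39.00 m³/s.
V = ΣQ_DR · Δt = 39.00 × 14400 s = 5.616 × 10^5 m³.
Over A = 28.3 km², depth = V / A = 19.8 mm.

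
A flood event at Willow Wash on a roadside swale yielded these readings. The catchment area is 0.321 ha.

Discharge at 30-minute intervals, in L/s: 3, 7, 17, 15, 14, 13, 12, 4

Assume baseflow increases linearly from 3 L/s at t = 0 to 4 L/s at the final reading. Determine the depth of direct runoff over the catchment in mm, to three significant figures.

Direct runoff: 0.00, 3.86, 13.71, 11.57, 10.43, 9.29, 8.14, 0.00 L/s; ΣQ_DR = 57.00 L/s.
V = ΣQ_DR · Δt = 57.00 × 1800 s = 1.026 × 10^5 L.
Over A = 0.321 ha, depth = V / A = 32.0 mm.

d ≈ 32.0 mm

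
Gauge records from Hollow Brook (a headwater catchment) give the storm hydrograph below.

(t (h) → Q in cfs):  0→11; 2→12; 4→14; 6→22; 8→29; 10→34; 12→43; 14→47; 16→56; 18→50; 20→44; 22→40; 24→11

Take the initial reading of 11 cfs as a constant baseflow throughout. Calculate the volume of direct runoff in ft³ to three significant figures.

Direct-runoff ordinates (Q − Q_b): 0.0, 1.0, 3.0, 11.0, 18.0, 23.0, 32.0, 36.0, 45.0, 39.0, 33.0, 29.0, 0.0 cfs.
ΣQ_DR = 270.0 cfs.
With Δt = 2 h = 7200 s, V = ΣQ_DR · Δt = 270.0 × 7200 = 1.94 × 10^6 ft³.

V ≈ 1.94 × 10^6 ft³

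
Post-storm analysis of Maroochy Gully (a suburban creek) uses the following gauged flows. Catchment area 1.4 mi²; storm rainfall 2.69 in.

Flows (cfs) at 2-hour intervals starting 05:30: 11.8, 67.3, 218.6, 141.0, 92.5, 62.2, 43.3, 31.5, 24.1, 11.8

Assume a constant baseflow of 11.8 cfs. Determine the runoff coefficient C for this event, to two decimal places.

ΣQ_DR = 586.1 cfs; V = ΣQ_DR·Δt = 4.220 × 10^6 ft³.
Runoff depth d = V / A = 1.297 in.
C = d / P = 1.297 / 2.69 = 0.48.

C ≈ 0.48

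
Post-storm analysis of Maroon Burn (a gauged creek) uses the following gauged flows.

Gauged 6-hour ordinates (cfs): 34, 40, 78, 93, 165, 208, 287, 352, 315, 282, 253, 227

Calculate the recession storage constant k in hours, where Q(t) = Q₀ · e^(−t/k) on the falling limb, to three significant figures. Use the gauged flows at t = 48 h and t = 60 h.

On the falling limb, Q drops from 315 to 253 cfs between t = 48 h and t = 60 h (Δt = 12 h).
k = −Δt / ln(Q₂/Q₁) = −12 / ln(253/315) = 54.7 h.

k ≈ 54.7 h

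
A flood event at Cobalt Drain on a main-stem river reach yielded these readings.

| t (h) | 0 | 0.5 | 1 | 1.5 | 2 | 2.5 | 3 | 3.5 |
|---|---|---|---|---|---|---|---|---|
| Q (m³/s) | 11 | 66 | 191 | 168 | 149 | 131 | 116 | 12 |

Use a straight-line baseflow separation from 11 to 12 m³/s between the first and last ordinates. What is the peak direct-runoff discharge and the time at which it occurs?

Subtracting baseflow gives direct-runoff ordinates: 0.00, 54.86, 179.71, 156.57, 137.43, 119.29, 104.14, 0.00 m³/s.
The maximum is 179.71 m³/s, occurring at the reading for t = 1 h.

Q_p = 179.71 m³/s at t = 1 h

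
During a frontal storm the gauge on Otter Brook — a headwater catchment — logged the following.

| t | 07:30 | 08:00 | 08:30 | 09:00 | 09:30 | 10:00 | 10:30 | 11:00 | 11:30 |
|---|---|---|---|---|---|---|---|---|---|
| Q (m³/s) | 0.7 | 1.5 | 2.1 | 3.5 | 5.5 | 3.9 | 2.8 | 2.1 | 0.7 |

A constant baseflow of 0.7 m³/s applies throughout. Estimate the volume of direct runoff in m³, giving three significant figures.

V ≈ 29700 m³

Direct-runoff ordinates (Q − Q_b): 0.0, 0.8, 1.4, 2.8, 4.8, 3.2, 2.1, 1.4, 0.0 m³/s.
ΣQ_DR = 16.50 m³/s.
With Δt = 0.5 h = 1800 s, V = ΣQ_DR · Δt = 16.50 × 1800 = 29700 m³.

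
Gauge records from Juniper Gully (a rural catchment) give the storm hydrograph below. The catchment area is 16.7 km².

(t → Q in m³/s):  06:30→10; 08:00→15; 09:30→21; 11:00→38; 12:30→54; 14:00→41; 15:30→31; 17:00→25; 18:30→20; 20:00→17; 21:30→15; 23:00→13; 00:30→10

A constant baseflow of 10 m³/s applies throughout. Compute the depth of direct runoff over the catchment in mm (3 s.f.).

d ≈ 58.2 mm

Direct runoff: 0.0, 5.0, 11.0, 28.0, 44.0, 31.0, 21.0, 15.0, 10.0, 7.0, 5.0, 3.0, 0.0 m³/s; ΣQ_DR = 180.0 m³/s.
V = ΣQ_DR · Δt = 180.0 × 5400 s = 9.720 × 10^5 m³.
Over A = 16.7 km², depth = V / A = 58.2 mm.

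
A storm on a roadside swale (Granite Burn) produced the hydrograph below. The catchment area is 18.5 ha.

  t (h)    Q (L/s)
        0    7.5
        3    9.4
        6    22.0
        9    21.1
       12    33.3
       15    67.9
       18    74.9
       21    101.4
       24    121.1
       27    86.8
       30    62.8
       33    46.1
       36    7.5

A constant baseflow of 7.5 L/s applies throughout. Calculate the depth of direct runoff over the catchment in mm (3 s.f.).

d ≈ 32.9 mm

Direct runoff: 0.0, 1.9, 14.5, 13.6, 25.8, 60.4, 67.4, 93.9, 113.6, 79.3, 55.3, 38.6, 0.0 L/s; ΣQ_DR = 564.3 L/s.
V = ΣQ_DR · Δt = 564.3 × 10800 s = 6.094 × 10^6 L.
Over A = 18.5 ha, depth = V / A = 32.9 mm.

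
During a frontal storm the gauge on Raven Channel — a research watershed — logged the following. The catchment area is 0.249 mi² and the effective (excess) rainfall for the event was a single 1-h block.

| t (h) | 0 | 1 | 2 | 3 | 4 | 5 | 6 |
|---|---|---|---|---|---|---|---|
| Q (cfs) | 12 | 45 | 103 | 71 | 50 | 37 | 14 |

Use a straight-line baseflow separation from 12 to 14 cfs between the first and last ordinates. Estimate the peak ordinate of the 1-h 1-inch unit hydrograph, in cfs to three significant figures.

Direct runoff: 0.00, 32.67, 90.33, 58.00, 36.67, 23.33, 0.00 cfs; ΣQ_DR = 241.0 cfs, peak = 90.33 cfs.
Runoff depth d = ΣQ_DR·Δt / A = 241.0 × 3600 / (0.249 mi²) = 1.500 in.
The 1-inch UH is the DRH scaled by (1 in)/d, so U_p = 90.33 × 1/1.500 = 60.2 cfs.

U_p ≈ 60.2 cfs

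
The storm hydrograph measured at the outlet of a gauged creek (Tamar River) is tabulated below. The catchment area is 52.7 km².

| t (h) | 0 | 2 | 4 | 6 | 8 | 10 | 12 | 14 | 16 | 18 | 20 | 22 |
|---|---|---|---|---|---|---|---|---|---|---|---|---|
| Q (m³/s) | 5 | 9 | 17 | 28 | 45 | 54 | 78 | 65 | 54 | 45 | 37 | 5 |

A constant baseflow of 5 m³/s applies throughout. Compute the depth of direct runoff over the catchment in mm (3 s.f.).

d ≈ 52.2 mm

Direct runoff: 0.0, 4.0, 12.0, 23.0, 40.0, 49.0, 73.0, 60.0, 49.0, 40.0, 32.0, 0.0 m³/s; ΣQ_DR = 382.0 m³/s.
V = ΣQ_DR · Δt = 382.0 × 7200 s = 2.750 × 10^6 m³.
Over A = 52.7 km², depth = V / A = 52.2 mm.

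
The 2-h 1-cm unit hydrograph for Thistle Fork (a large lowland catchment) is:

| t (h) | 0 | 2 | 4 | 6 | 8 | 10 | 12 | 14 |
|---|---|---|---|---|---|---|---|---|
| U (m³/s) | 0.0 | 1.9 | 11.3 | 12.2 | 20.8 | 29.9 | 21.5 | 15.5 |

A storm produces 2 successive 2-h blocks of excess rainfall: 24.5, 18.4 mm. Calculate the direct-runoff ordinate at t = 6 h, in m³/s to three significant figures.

Q ≈ 50.7 m³/s

By discrete convolution, Q_j = Σ (P_i / 10 mm) · U_{j−i}.
At t = 6 h (j=3): Q = (24.5/10)·12.2 + (18.4/10)·11.3 = 50.7 m³/s.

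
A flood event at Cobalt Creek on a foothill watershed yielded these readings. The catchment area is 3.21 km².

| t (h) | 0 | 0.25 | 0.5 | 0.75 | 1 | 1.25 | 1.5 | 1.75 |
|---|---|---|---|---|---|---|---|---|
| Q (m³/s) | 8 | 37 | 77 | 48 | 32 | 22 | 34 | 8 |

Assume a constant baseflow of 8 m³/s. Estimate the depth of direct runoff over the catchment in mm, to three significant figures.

Direct runoff: 0.0, 29.0, 69.0, 40.0, 24.0, 14.0, 26.0, 0.0 m³/s; ΣQ_DR = 202.0 m³/s.
V = ΣQ_DR · Δt = 202.0 × 900 s = 1.818 × 10^5 m³.
Over A = 3.21 km², depth = V / A = 56.6 mm.

d ≈ 56.6 mm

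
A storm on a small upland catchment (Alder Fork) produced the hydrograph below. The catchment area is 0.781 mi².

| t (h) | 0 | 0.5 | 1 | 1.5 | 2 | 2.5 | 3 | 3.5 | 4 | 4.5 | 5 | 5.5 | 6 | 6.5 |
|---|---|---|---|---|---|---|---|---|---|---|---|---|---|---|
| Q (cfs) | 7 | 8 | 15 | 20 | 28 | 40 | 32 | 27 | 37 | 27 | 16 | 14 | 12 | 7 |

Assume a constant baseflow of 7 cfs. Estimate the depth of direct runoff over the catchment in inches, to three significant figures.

Direct runoff: 0.0, 1.0, 8.0, 13.0, 21.0, 33.0, 25.0, 20.0, 30.0, 20.0, 9.0, 7.0, 5.0, 0.0 cfs; ΣQ_DR = 192.0 cfs.
V = ΣQ_DR · Δt = 192.0 × 1800 s = 3.456 × 10^5 ft³.
Over A = 0.781 mi², depth = V / A = 0.190 in.

d ≈ 0.190 in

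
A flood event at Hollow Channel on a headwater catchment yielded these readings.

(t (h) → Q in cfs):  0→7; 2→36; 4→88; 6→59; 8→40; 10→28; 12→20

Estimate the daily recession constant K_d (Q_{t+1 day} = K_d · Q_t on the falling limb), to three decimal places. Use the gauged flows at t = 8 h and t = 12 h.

K_d ≈ 0.016

Between t = 8 h and t = 12 h the flow falls from 40 to 20 cfs over 2×2 h = 4 h.
Per-interval ratio K = (20/40)^(1/2) = 0.7071; K_d = K^(24/2) = 0.016.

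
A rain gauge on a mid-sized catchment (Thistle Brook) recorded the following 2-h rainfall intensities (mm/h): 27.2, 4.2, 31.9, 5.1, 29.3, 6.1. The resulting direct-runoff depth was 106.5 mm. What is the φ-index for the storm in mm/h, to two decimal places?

Only the 3 blocks with intensity above φ contribute runoff: 27.2, 31.9, 29.3 mm/h.
Σ(I−φ)·Δt = d  ⇒  (27.2+31.9+29.3 − 3φ)·2 = 106.5
φ = (88.40 − 106.5/2) / 3 = 11.72 mm/h.

φ ≈ 11.72 mm/h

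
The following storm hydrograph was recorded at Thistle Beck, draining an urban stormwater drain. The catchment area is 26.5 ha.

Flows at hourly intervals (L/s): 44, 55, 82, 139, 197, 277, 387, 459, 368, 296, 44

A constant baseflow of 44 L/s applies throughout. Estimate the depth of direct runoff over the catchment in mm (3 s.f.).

d ≈ 25.3 mm

Direct runoff: 0.0, 11.0, 38.0, 95.0, 153.0, 233.0, 343.0, 415.0, 324.0, 252.0, 0.0 L/s; ΣQ_DR = 1864 L/s.
V = ΣQ_DR · Δt = 1864 × 3600 s = 6.710 × 10^6 L.
Over A = 26.5 ha, depth = V / A = 25.3 mm.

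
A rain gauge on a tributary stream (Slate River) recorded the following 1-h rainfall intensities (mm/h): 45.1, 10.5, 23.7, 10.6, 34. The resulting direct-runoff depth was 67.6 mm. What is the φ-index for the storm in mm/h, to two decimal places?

Only the 3 blocks with intensity above φ contribute runoff: 45.1, 23.7, 34 mm/h.
Σ(I−φ)·Δt = d  ⇒  (45.1+23.7+34 − 3φ)·1 = 67.6
φ = (102.8 − 67.6/1) / 3 = 11.73 mm/h.

φ ≈ 11.73 mm/h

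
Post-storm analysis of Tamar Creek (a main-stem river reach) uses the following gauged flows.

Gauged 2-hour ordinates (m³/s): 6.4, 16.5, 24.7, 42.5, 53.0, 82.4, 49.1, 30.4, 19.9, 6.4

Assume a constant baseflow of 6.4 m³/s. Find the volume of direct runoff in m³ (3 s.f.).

V ≈ 1.92 × 10^6 m³

Direct-runoff ordinates (Q − Q_b): 0.0, 10.1, 18.3, 36.1, 46.6, 76.0, 42.7, 24.0, 13.5, 0.0 m³/s.
ΣQ_DR = 267.3 m³/s.
With Δt = 2 h = 7200 s, V = ΣQ_DR · Δt = 267.3 × 7200 = 1.92 × 10^6 m³.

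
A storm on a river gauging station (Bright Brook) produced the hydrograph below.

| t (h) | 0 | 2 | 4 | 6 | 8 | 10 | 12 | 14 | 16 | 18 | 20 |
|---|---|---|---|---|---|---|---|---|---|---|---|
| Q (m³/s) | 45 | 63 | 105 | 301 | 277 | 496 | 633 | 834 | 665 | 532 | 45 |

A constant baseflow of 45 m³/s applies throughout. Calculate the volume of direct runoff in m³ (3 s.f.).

Direct-runoff ordinates (Q − Q_b): 0.0, 18.0, 60.0, 256.0, 232.0, 451.0, 588.0, 789.0, 620.0, 487.0, 0.0 m³/s.
ΣQ_DR = 3501 m³/s.
With Δt = 2 h = 7200 s, V = ΣQ_DR · Δt = 3501 × 7200 = 2.52 × 10^7 m³.

V ≈ 2.52 × 10^7 m³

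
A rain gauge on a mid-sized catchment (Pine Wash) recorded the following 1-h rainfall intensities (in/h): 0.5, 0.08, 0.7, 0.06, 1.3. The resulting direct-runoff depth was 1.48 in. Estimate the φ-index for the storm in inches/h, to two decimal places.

φ ≈ 0.34 in/h

Only the 3 blocks with intensity above φ contribute runoff: 0.5, 0.7, 1.3 in/h.
Σ(I−φ)·Δt = d  ⇒  (0.5+0.7+1.3 − 3φ)·1 = 1.48
φ = (2.500 − 1.48/1) / 3 = 0.34 in/h.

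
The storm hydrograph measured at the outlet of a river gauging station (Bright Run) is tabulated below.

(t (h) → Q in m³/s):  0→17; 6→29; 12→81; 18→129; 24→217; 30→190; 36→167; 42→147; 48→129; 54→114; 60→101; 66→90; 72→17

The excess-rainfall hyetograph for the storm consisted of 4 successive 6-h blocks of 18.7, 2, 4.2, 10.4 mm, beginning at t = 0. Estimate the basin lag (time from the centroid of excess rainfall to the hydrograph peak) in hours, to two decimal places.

t_L ≈ 13.93 h

Centroid of excess rainfall: t_c = Σ P_i·t̄_i / ΣP_i = 10.0708 h (block centres at 3, 9, 15, 21 h).
Hydrograph peak occurs at t = 24 h, so basin lag t_L = 24 − 10.0708 = 13.93 h.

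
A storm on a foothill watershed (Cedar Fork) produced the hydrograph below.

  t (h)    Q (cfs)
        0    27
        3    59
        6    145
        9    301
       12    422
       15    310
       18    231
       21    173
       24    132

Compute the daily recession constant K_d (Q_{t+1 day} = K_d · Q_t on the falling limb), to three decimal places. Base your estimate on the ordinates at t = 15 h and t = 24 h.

Between t = 15 h and t = 24 h the flow falls from 310 to 132 cfs over 3×3 h = 9 h.
Per-interval ratio K = (132/310)^(1/3) = 0.7523; K_d = K^(24/3) = 0.103.

K_d ≈ 0.103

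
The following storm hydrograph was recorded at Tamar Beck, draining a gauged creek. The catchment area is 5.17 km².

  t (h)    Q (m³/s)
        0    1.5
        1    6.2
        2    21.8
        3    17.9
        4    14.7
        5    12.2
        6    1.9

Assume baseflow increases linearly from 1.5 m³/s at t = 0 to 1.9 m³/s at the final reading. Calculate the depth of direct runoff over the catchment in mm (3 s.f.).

d ≈ 44.8 mm

Direct runoff: 0.00, 4.63, 20.17, 16.20, 12.93, 10.37, 0.00 m³/s; ΣQ_DR = 64.30 m³/s.
V = ΣQ_DR · Δt = 64.30 × 3600 s = 2.315 × 10^5 m³.
Over A = 5.17 km², depth = V / A = 44.8 mm.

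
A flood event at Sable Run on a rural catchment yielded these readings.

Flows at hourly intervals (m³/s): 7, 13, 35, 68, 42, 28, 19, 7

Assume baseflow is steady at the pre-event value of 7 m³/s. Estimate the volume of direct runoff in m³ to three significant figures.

V ≈ 5.87 × 10^5 m³

Direct-runoff ordinates (Q − Q_b): 0.0, 6.0, 28.0, 61.0, 35.0, 21.0, 12.0, 0.0 m³/s.
ΣQ_DR = 163.0 m³/s.
With Δt = 1 h = 3600 s, V = ΣQ_DR · Δt = 163.0 × 3600 = 5.87 × 10^5 m³.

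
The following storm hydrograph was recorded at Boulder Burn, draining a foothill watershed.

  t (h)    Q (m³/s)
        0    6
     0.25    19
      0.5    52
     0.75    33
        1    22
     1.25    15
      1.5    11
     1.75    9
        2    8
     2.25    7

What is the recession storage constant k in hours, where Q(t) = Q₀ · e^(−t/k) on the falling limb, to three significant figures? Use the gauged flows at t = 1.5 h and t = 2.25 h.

k ≈ 1.66 h

On the falling limb, Q drops from 11 to 7 m³/s between t = 1.5 h and t = 2.25 h (Δt = 0.75 h).
k = −Δt / ln(Q₂/Q₁) = −0.75 / ln(7/11) = 1.66 h.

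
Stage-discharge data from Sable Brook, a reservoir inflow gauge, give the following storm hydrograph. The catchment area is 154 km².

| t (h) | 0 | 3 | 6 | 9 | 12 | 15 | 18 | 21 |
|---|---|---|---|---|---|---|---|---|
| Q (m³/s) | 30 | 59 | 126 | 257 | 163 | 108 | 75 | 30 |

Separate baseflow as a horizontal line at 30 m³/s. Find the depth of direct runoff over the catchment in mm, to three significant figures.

Direct runoff: 0.0, 29.0, 96.0, 227.0, 133.0, 78.0, 45.0, 0.0 m³/s; ΣQ_DR = 608.0 m³/s.
V = ΣQ_DR · Δt = 608.0 × 10800 s = 6.566 × 10^6 m³.
Over A = 154 km², depth = V / A = 42.6 mm.

d ≈ 42.6 mm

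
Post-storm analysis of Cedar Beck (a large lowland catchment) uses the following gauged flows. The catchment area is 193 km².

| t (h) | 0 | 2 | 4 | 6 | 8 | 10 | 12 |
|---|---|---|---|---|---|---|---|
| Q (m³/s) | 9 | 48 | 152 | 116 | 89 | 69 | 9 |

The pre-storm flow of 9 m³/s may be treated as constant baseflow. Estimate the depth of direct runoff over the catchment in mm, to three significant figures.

d ≈ 16.0 mm

Direct runoff: 0.0, 39.0, 143.0, 107.0, 80.0, 60.0, 0.0 m³/s; ΣQ_DR = 429.0 m³/s.
V = ΣQ_DR · Δt = 429.0 × 7200 s = 3.089 × 10^6 m³.
Over A = 193 km², depth = V / A = 16.0 mm.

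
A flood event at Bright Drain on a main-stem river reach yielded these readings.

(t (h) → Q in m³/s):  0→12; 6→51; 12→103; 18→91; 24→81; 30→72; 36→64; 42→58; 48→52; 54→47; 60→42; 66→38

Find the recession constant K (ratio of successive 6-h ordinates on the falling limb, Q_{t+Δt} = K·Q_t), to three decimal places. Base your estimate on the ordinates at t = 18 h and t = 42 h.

Using the recession-limb readings at t = 18 h and t = 42 h: Q falls from 91 to 58 m³/s over 4 intervals.
K = (Q₂/Q₁)^(1/4) = (58/91)^(1/4) = 0.894.

K ≈ 0.894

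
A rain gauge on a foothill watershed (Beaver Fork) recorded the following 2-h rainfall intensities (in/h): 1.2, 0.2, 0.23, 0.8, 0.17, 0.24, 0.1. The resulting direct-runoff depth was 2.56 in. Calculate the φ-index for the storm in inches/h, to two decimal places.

Only the 2 blocks with intensity above φ contribute runoff: 1.2, 0.8 in/h.
Σ(I−φ)·Δt = d  ⇒  (1.2+0.8 − 2φ)·2 = 2.56
φ = (2.000 − 2.56/2) / 2 = 0.36 in/h.

φ ≈ 0.36 in/h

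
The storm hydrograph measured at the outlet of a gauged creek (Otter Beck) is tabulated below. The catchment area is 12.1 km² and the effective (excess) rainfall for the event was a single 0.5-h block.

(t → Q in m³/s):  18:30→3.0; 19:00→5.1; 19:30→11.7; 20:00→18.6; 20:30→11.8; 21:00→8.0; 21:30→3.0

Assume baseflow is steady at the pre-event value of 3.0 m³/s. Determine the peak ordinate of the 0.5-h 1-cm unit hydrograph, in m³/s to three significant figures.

Direct runoff: 0.0, 2.1, 8.7, 15.6, 8.8, 5.0, 0.0 m³/s; ΣQ_DR = 40.20 m³/s, peak = 15.6 m³/s.
Runoff depth d = ΣQ_DR·Δt / A = 40.20 × 1800 / (12.1 km²) = 5.980 mm.
The 1-cm UH is the DRH scaled by (10 mm)/d, so U_p = 15.6 × 10/5.980 = 26.1 m³/s.

U_p ≈ 26.1 m³/s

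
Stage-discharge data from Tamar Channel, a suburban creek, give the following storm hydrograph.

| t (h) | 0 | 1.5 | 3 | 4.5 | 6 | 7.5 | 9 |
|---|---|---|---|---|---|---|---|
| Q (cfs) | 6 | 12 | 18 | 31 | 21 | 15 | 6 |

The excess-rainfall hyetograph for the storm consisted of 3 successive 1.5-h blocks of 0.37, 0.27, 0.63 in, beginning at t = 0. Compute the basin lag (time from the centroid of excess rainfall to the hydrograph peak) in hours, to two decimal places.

t_L ≈ 1.94 h

Centroid of excess rainfall: t_c = Σ P_i·t̄_i / ΣP_i = 2.5571 h (block centres at 0.75, 2.25, 3.75 h).
Hydrograph peak occurs at t = 4.5 h, so basin lag t_L = 4.5 − 2.5571 = 1.94 h.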